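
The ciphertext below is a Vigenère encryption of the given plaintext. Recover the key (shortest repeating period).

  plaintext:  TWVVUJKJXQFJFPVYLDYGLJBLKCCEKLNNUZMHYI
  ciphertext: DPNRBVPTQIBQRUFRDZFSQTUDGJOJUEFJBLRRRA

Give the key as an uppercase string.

  i= 0: D-T = 10 → K
  i= 1: P-W = 19 → T
  i= 2: N-V = 18 → S
  i= 3: R-V = 22 → W
  i= 4: B-U =  7 → H
  i= 5: V-J = 12 → M
  i= 6: P-K =  5 → F
  i= 7: T-J = 10 → K
  i= 8: Q-X = 19 → T
  i= 9: I-Q = 18 → S
  i=10: B-F = 22 → W
  i=11: Q-J =  7 → H
  i=12: R-F = 12 → M
  i=13: U-P =  5 → F
  i=14: F-V = 10 → K
  i=15: R-Y = 19 → T
  i=16: D-L = 18 → S
  i=17: Z-D = 22 → W
  i=18: F-Y =  7 → H
  i=19: S-G = 12 → M
  i=20: Q-L =  5 → F
  i=21: T-J = 10 → K
  i=22: U-B = 19 → T
  i=23: D-L = 18 → S
  i=24: G-K = 22 → W
  i=25: J-C =  7 → H
  i=26: O-C = 12 → M
  i=27: J-E =  5 → F
  i=28: U-K = 10 → K
  i=29: E-L = 19 → T
  i=30: F-N = 18 → S
  i=31: J-N = 22 → W
  i=32: B-U =  7 → H
  i=33: L-Z = 12 → M
  i=34: R-M =  5 → F
  i=35: R-H = 10 → K
  i=36: R-Y = 19 → T
  i=37: A-I = 18 → S
  shifts repeat with period 7: KTSWHMF

KTSWHMF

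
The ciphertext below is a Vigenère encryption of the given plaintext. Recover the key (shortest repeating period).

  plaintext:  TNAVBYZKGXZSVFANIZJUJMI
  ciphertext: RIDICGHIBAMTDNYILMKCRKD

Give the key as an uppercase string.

YVDNBII

  i= 0: R-T = 24 → Y
  i= 1: I-N = 21 → V
  i= 2: D-A =  3 → D
  i= 3: I-V = 13 → N
  i= 4: C-B =  1 → B
  i= 5: G-Y =  8 → I
  i= 6: H-Z =  8 → I
  i= 7: I-K = 24 → Y
  i= 8: B-G = 21 → V
  i= 9: A-X =  3 → D
  i=10: M-Z = 13 → N
  i=11: T-S =  1 → B
  i=12: D-V =  8 → I
  i=13: N-F =  8 → I
  i=14: Y-A = 24 → Y
  i=15: I-N = 21 → V
  i=16: L-I =  3 → D
  i=17: M-Z = 13 → N
  i=18: K-J =  1 → B
  i=19: C-U =  8 → I
  i=20: R-J =  8 → I
  i=21: K-M = 24 → Y
  i=22: D-I = 21 → V
  shifts repeat with period 7: YVDNBII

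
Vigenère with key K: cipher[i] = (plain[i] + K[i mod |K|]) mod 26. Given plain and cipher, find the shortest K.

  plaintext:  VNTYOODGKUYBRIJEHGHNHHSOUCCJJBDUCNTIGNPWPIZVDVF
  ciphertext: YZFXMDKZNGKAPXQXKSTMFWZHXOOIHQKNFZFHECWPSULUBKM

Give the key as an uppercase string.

DMMZYPHT

  i= 0: Y-V =  3 → D
  i= 1: Z-N = 12 → M
  i= 2: F-T = 12 → M
  i= 3: X-Y = 25 → Z
  i= 4: M-O = 24 → Y
  i= 5: D-O = 15 → P
  i= 6: K-D =  7 → H
  i= 7: Z-G = 19 → T
  i= 8: N-K =  3 → D
  i= 9: G-U = 12 → M
  i=10: K-Y = 12 → M
  i=11: A-B = 25 → Z
  i=12: P-R = 24 → Y
  i=13: X-I = 15 → P
  i=14: Q-J =  7 → H
  i=15: X-E = 19 → T
  i=16: K-H =  3 → D
  i=17: S-G = 12 → M
  i=18: T-H = 12 → M
  i=19: M-N = 25 → Z
  i=20: F-H = 24 → Y
  i=21: W-H = 15 → P
  i=22: Z-S =  7 → H
  i=23: H-O = 19 → T
  i=24: X-U =  3 → D
  i=25: O-C = 12 → M
  i=26: O-C = 12 → M
  i=27: I-J = 25 → Z
  i=28: H-J = 24 → Y
  i=29: Q-B = 15 → P
  i=30: K-D =  7 → H
  i=31: N-U = 19 → T
  i=32: F-C =  3 → D
  i=33: Z-N = 12 → M
  i=34: F-T = 12 → M
  i=35: H-I = 25 → Z
  i=36: E-G = 24 → Y
  i=37: C-N = 15 → P
  i=38: W-P =  7 → H
  i=39: P-W = 19 → T
  i=40: S-P =  3 → D
  i=41: U-I = 12 → M
  i=42: L-Z = 12 → M
  i=43: U-V = 25 → Z
  i=44: B-D = 24 → Y
  i=45: K-V = 15 → P
  i=46: M-F =  7 → H
  shifts repeat with period 8: DMMZYPHT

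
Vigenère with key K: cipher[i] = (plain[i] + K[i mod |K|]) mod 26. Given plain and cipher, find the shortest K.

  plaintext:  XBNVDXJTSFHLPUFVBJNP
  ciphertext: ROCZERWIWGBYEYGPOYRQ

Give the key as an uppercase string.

  i= 0: R-X = 20 → U
  i= 1: O-B = 13 → N
  i= 2: C-N = 15 → P
  i= 3: Z-V =  4 → E
  i= 4: E-D =  1 → B
  i= 5: R-X = 20 → U
  i= 6: W-J = 13 → N
  i= 7: I-T = 15 → P
  i= 8: W-S =  4 → E
  i= 9: G-F =  1 → B
  i=10: B-H = 20 → U
  i=11: Y-L = 13 → N
  i=12: E-P = 15 → P
  i=13: Y-U =  4 → E
  i=14: G-F =  1 → B
  i=15: P-V = 20 → U
  i=16: O-B = 13 → N
  i=17: Y-J = 15 → P
  i=18: R-N =  4 → E
  i=19: Q-P =  1 → B
  shifts repeat with period 5: UNPEB

UNPEB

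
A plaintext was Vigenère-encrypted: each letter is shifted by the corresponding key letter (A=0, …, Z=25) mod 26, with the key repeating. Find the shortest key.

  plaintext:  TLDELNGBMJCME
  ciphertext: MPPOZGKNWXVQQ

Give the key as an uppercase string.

  i= 0: M-T = 19 → T
  i= 1: P-L =  4 → E
  i= 2: P-D = 12 → M
  i= 3: O-E = 10 → K
  i= 4: Z-L = 14 → O
  i= 5: G-N = 19 → T
  i= 6: K-G =  4 → E
  i= 7: N-B = 12 → M
  i= 8: W-M = 10 → K
  i= 9: X-J = 14 → O
  i=10: V-C = 19 → T
  i=11: Q-M =  4 → E
  i=12: Q-E = 12 → M
  shifts repeat with period 5: TEMKO

TEMKO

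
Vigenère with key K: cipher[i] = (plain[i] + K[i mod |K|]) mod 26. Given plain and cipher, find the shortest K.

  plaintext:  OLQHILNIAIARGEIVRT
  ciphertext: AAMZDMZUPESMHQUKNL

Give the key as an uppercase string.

MPWSVBM

  i= 0: A-O = 12 → M
  i= 1: A-L = 15 → P
  i= 2: M-Q = 22 → W
  i= 3: Z-H = 18 → S
  i= 4: D-I = 21 → V
  i= 5: M-L =  1 → B
  i= 6: Z-N = 12 → M
  i= 7: U-I = 12 → M
  i= 8: P-A = 15 → P
  i= 9: E-I = 22 → W
  i=10: S-A = 18 → S
  i=11: M-R = 21 → V
  i=12: H-G =  1 → B
  i=13: Q-E = 12 → M
  i=14: U-I = 12 → M
  i=15: K-V = 15 → P
  i=16: N-R = 22 → W
  i=17: L-T = 18 → S
  shifts repeat with period 7: MPWSVBM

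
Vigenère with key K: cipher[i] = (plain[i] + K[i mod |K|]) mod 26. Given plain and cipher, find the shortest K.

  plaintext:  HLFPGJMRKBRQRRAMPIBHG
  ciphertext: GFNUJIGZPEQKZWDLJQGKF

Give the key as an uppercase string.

ZUIFD

  i= 0: G-H = 25 → Z
  i= 1: F-L = 20 → U
  i= 2: N-F =  8 → I
  i= 3: U-P =  5 → F
  i= 4: J-G =  3 → D
  i= 5: I-J = 25 → Z
  i= 6: G-M = 20 → U
  i= 7: Z-R =  8 → I
  i= 8: P-K =  5 → F
  i= 9: E-B =  3 → D
  i=10: Q-R = 25 → Z
  i=11: K-Q = 20 → U
  i=12: Z-R =  8 → I
  i=13: W-R =  5 → F
  i=14: D-A =  3 → D
  i=15: L-M = 25 → Z
  i=16: J-P = 20 → U
  i=17: Q-I =  8 → I
  i=18: G-B =  5 → F
  i=19: K-H =  3 → D
  i=20: F-G = 25 → Z
  shifts repeat with period 5: ZUIFD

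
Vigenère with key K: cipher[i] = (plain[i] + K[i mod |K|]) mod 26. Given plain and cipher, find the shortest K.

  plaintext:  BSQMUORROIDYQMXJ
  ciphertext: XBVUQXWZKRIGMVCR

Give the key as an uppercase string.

WJFI

  i= 0: X-B = 22 → W
  i= 1: B-S =  9 → J
  i= 2: V-Q =  5 → F
  i= 3: U-M =  8 → I
  i= 4: Q-U = 22 → W
  i= 5: X-O =  9 → J
  i= 6: W-R =  5 → F
  i= 7: Z-R =  8 → I
  i= 8: K-O = 22 → W
  i= 9: R-I =  9 → J
  i=10: I-D =  5 → F
  i=11: G-Y =  8 → I
  i=12: M-Q = 22 → W
  i=13: V-M =  9 → J
  i=14: C-X =  5 → F
  i=15: R-J =  8 → I
  shifts repeat with period 4: WJFI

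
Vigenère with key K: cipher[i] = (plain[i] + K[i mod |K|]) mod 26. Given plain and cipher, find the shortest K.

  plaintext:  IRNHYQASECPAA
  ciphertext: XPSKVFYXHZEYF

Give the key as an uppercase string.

PYFDX

  i= 0: X-I = 15 → P
  i= 1: P-R = 24 → Y
  i= 2: S-N =  5 → F
  i= 3: K-H =  3 → D
  i= 4: V-Y = 23 → X
  i= 5: F-Q = 15 → P
  i= 6: Y-A = 24 → Y
  i= 7: X-S =  5 → F
  i= 8: H-E =  3 → D
  i= 9: Z-C = 23 → X
  i=10: E-P = 15 → P
  i=11: Y-A = 24 → Y
  i=12: F-A =  5 → F
  shifts repeat with period 5: PYFDX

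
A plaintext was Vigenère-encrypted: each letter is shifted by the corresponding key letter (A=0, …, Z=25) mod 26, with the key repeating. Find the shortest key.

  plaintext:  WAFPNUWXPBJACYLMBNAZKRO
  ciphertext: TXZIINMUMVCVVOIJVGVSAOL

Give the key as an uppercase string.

  i= 0: T-W = 23 → X
  i= 1: X-A = 23 → X
  i= 2: Z-F = 20 → U
  i= 3: I-P = 19 → T
  i= 4: I-N = 21 → V
  i= 5: N-U = 19 → T
  i= 6: M-W = 16 → Q
  i= 7: U-X = 23 → X
  i= 8: M-P = 23 → X
  i= 9: V-B = 20 → U
  i=10: C-J = 19 → T
  i=11: V-A = 21 → V
  i=12: V-C = 19 → T
  i=13: O-Y = 16 → Q
  i=14: I-L = 23 → X
  i=15: J-M = 23 → X
  i=16: V-B = 20 → U
  i=17: G-N = 19 → T
  i=18: V-A = 21 → V
  i=19: S-Z = 19 → T
  i=20: A-K = 16 → Q
  i=21: O-R = 23 → X
  i=22: L-O = 23 → X
  shifts repeat with period 7: XXUTVTQ

XXUTVTQ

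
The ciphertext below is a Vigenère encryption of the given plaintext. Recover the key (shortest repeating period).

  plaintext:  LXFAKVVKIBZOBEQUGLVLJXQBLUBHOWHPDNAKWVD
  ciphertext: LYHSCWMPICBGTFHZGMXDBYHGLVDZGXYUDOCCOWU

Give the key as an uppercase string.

ABCSSBRF

  i= 0: L-L =  0 → A
  i= 1: Y-X =  1 → B
  i= 2: H-F =  2 → C
  i= 3: S-A = 18 → S
  i= 4: C-K = 18 → S
  i= 5: W-V =  1 → B
  i= 6: M-V = 17 → R
  i= 7: P-K =  5 → F
  i= 8: I-I =  0 → A
  i= 9: C-B =  1 → B
  i=10: B-Z =  2 → C
  i=11: G-O = 18 → S
  i=12: T-B = 18 → S
  i=13: F-E =  1 → B
  i=14: H-Q = 17 → R
  i=15: Z-U =  5 → F
  i=16: G-G =  0 → A
  i=17: M-L =  1 → B
  i=18: X-V =  2 → C
  i=19: D-L = 18 → S
  i=20: B-J = 18 → S
  i=21: Y-X =  1 → B
  i=22: H-Q = 17 → R
  i=23: G-B =  5 → F
  i=24: L-L =  0 → A
  i=25: V-U =  1 → B
  i=26: D-B =  2 → C
  i=27: Z-H = 18 → S
  i=28: G-O = 18 → S
  i=29: X-W =  1 → B
  i=30: Y-H = 17 → R
  i=31: U-P =  5 → F
  i=32: D-D =  0 → A
  i=33: O-N =  1 → B
  i=34: C-A =  2 → C
  i=35: C-K = 18 → S
  i=36: O-W = 18 → S
  i=37: W-V =  1 → B
  i=38: U-D = 17 → R
  shifts repeat with period 8: ABCSSBRF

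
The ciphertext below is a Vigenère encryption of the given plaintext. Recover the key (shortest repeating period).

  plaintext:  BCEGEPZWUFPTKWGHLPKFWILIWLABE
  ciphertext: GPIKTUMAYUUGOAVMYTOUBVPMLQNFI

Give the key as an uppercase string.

  i= 0: G-B =  5 → F
  i= 1: P-C = 13 → N
  i= 2: I-E =  4 → E
  i= 3: K-G =  4 → E
  i= 4: T-E = 15 → P
  i= 5: U-P =  5 → F
  i= 6: M-Z = 13 → N
  i= 7: A-W =  4 → E
  i= 8: Y-U =  4 → E
  i= 9: U-F = 15 → P
  i=10: U-P =  5 → F
  i=11: G-T = 13 → N
  i=12: O-K =  4 → E
  i=13: A-W =  4 → E
  i=14: V-G = 15 → P
  i=15: M-H =  5 → F
  i=16: Y-L = 13 → N
  i=17: T-P =  4 → E
  i=18: O-K =  4 → E
  i=19: U-F = 15 → P
  i=20: B-W =  5 → F
  i=21: V-I = 13 → N
  i=22: P-L =  4 → E
  i=23: M-I =  4 → E
  i=24: L-W = 15 → P
  i=25: Q-L =  5 → F
  i=26: N-A = 13 → N
  i=27: F-B =  4 → E
  i=28: I-E =  4 → E
  shifts repeat with period 5: FNEEP

FNEEP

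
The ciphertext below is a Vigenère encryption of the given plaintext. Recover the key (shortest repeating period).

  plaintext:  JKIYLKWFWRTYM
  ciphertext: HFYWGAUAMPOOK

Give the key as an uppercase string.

YVQ

  i= 0: H-J = 24 → Y
  i= 1: F-K = 21 → V
  i= 2: Y-I = 16 → Q
  i= 3: W-Y = 24 → Y
  i= 4: G-L = 21 → V
  i= 5: A-K = 16 → Q
  i= 6: U-W = 24 → Y
  i= 7: A-F = 21 → V
  i= 8: M-W = 16 → Q
  i= 9: P-R = 24 → Y
  i=10: O-T = 21 → V
  i=11: O-Y = 16 → Q
  i=12: K-M = 24 → Y
  shifts repeat with period 3: YVQ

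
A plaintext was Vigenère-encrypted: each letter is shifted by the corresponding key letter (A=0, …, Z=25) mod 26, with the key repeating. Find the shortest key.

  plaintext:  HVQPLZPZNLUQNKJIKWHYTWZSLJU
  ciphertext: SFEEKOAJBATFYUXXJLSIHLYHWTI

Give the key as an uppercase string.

  i= 0: S-H = 11 → L
  i= 1: F-V = 10 → K
  i= 2: E-Q = 14 → O
  i= 3: E-P = 15 → P
  i= 4: K-L = 25 → Z
  i= 5: O-Z = 15 → P
  i= 6: A-P = 11 → L
  i= 7: J-Z = 10 → K
  i= 8: B-N = 14 → O
  i= 9: A-L = 15 → P
  i=10: T-U = 25 → Z
  i=11: F-Q = 15 → P
  i=12: Y-N = 11 → L
  i=13: U-K = 10 → K
  i=14: X-J = 14 → O
  i=15: X-I = 15 → P
  i=16: J-K = 25 → Z
  i=17: L-W = 15 → P
  i=18: S-H = 11 → L
  i=19: I-Y = 10 → K
  i=20: H-T = 14 → O
  i=21: L-W = 15 → P
  i=22: Y-Z = 25 → Z
  i=23: H-S = 15 → P
  i=24: W-L = 11 → L
  i=25: T-J = 10 → K
  i=26: I-U = 14 → O
  shifts repeat with period 6: LKOPZP

LKOPZP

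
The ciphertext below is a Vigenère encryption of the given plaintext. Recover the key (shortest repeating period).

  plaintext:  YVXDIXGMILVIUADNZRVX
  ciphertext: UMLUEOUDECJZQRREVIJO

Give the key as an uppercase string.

WROR

  i= 0: U-Y = 22 → W
  i= 1: M-V = 17 → R
  i= 2: L-X = 14 → O
  i= 3: U-D = 17 → R
  i= 4: E-I = 22 → W
  i= 5: O-X = 17 → R
  i= 6: U-G = 14 → O
  i= 7: D-M = 17 → R
  i= 8: E-I = 22 → W
  i= 9: C-L = 17 → R
  i=10: J-V = 14 → O
  i=11: Z-I = 17 → R
  i=12: Q-U = 22 → W
  i=13: R-A = 17 → R
  i=14: R-D = 14 → O
  i=15: E-N = 17 → R
  i=16: V-Z = 22 → W
  i=17: I-R = 17 → R
  i=18: J-V = 14 → O
  i=19: O-X = 17 → R
  shifts repeat with period 4: WROR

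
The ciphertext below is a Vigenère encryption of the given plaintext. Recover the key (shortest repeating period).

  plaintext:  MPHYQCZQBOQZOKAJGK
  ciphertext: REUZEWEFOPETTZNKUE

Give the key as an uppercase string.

  i= 0: R-M =  5 → F
  i= 1: E-P = 15 → P
  i= 2: U-H = 13 → N
  i= 3: Z-Y =  1 → B
  i= 4: E-Q = 14 → O
  i= 5: W-C = 20 → U
  i= 6: E-Z =  5 → F
  i= 7: F-Q = 15 → P
  i= 8: O-B = 13 → N
  i= 9: P-O =  1 → B
  i=10: E-Q = 14 → O
  i=11: T-Z = 20 → U
  i=12: T-O =  5 → F
  i=13: Z-K = 15 → P
  i=14: N-A = 13 → N
  i=15: K-J =  1 → B
  i=16: U-G = 14 → O
  i=17: E-K = 20 → U
  shifts repeat with period 6: FPNBOU

FPNBOU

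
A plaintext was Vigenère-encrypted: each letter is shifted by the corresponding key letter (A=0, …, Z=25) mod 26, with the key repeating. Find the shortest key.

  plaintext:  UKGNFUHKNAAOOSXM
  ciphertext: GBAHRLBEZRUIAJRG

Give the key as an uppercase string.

  i= 0: G-U = 12 → M
  i= 1: B-K = 17 → R
  i= 2: A-G = 20 → U
  i= 3: H-N = 20 → U
  i= 4: R-F = 12 → M
  i= 5: L-U = 17 → R
  i= 6: B-H = 20 → U
  i= 7: E-K = 20 → U
  i= 8: Z-N = 12 → M
  i= 9: R-A = 17 → R
  i=10: U-A = 20 → U
  i=11: I-O = 20 → U
  i=12: A-O = 12 → M
  i=13: J-S = 17 → R
  i=14: R-X = 20 → U
  i=15: G-M = 20 → U
  shifts repeat with period 4: MRUU

MRUU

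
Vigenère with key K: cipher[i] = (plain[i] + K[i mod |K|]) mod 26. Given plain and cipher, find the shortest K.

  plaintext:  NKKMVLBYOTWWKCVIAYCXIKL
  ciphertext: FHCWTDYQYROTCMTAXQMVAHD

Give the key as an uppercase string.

  i= 0: F-N = 18 → S
  i= 1: H-K = 23 → X
  i= 2: C-K = 18 → S
  i= 3: W-M = 10 → K
  i= 4: T-V = 24 → Y
  i= 5: D-L = 18 → S
  i= 6: Y-B = 23 → X
  i= 7: Q-Y = 18 → S
  i= 8: Y-O = 10 → K
  i= 9: R-T = 24 → Y
  i=10: O-W = 18 → S
  i=11: T-W = 23 → X
  i=12: C-K = 18 → S
  i=13: M-C = 10 → K
  i=14: T-V = 24 → Y
  i=15: A-I = 18 → S
  i=16: X-A = 23 → X
  i=17: Q-Y = 18 → S
  i=18: M-C = 10 → K
  i=19: V-X = 24 → Y
  i=20: A-I = 18 → S
  i=21: H-K = 23 → X
  i=22: D-L = 18 → S
  shifts repeat with period 5: SXSKY

SXSKY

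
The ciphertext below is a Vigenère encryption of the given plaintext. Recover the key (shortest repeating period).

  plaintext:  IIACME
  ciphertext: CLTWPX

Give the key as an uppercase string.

UDT

  i= 0: C-I = 20 → U
  i= 1: L-I =  3 → D
  i= 2: T-A = 19 → T
  i= 3: W-C = 20 → U
  i= 4: P-M =  3 → D
  i= 5: X-E = 19 → T
  shifts repeat with period 3: UDT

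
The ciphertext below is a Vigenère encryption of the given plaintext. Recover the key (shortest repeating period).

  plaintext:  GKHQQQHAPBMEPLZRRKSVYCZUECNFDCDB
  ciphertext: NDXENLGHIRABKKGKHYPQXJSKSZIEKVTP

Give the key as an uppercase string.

  i= 0: N-G =  7 → H
  i= 1: D-K = 19 → T
  i= 2: X-H = 16 → Q
  i= 3: E-Q = 14 → O
  i= 4: N-Q = 23 → X
  i= 5: L-Q = 21 → V
  i= 6: G-H = 25 → Z
  i= 7: H-A =  7 → H
  i= 8: I-P = 19 → T
  i= 9: R-B = 16 → Q
  i=10: A-M = 14 → O
  i=11: B-E = 23 → X
  i=12: K-P = 21 → V
  i=13: K-L = 25 → Z
  i=14: G-Z =  7 → H
  i=15: K-R = 19 → T
  i=16: H-R = 16 → Q
  i=17: Y-K = 14 → O
  i=18: P-S = 23 → X
  i=19: Q-V = 21 → V
  i=20: X-Y = 25 → Z
  i=21: J-C =  7 → H
  i=22: S-Z = 19 → T
  i=23: K-U = 16 → Q
  i=24: S-E = 14 → O
  i=25: Z-C = 23 → X
  i=26: I-N = 21 → V
  i=27: E-F = 25 → Z
  i=28: K-D =  7 → H
  i=29: V-C = 19 → T
  i=30: T-D = 16 → Q
  i=31: P-B = 14 → O
  shifts repeat with period 7: HTQOXVZ

HTQOXVZ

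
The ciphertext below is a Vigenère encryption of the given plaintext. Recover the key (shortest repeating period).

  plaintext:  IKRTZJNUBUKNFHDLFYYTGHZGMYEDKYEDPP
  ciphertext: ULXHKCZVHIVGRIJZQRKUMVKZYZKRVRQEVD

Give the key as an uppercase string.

  i= 0: U-I = 12 → M
  i= 1: L-K =  1 → B
  i= 2: X-R =  6 → G
  i= 3: H-T = 14 → O
  i= 4: K-Z = 11 → L
  i= 5: C-J = 19 → T
  i= 6: Z-N = 12 → M
  i= 7: V-U =  1 → B
  i= 8: H-B =  6 → G
  i= 9: I-U = 14 → O
  i=10: V-K = 11 → L
  i=11: G-N = 19 → T
  i=12: R-F = 12 → M
  i=13: I-H =  1 → B
  i=14: J-D =  6 → G
  i=15: Z-L = 14 → O
  i=16: Q-F = 11 → L
  i=17: R-Y = 19 → T
  i=18: K-Y = 12 → M
  i=19: U-T =  1 → B
  i=20: M-G =  6 → G
  i=21: V-H = 14 → O
  i=22: K-Z = 11 → L
  i=23: Z-G = 19 → T
  i=24: Y-M = 12 → M
  i=25: Z-Y =  1 → B
  i=26: K-E =  6 → G
  i=27: R-D = 14 → O
  i=28: V-K = 11 → L
  i=29: R-Y = 19 → T
  i=30: Q-E = 12 → M
  i=31: E-D =  1 → B
  i=32: V-P =  6 → G
  i=33: D-P = 14 → O
  shifts repeat with period 6: MBGOLT

MBGOLT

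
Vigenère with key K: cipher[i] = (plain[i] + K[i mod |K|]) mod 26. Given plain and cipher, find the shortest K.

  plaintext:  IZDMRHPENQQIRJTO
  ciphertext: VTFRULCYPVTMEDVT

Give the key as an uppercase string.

NUCFDE

  i= 0: V-I = 13 → N
  i= 1: T-Z = 20 → U
  i= 2: F-D =  2 → C
  i= 3: R-M =  5 → F
  i= 4: U-R =  3 → D
  i= 5: L-H =  4 → E
  i= 6: C-P = 13 → N
  i= 7: Y-E = 20 → U
  i= 8: P-N =  2 → C
  i= 9: V-Q =  5 → F
  i=10: T-Q =  3 → D
  i=11: M-I =  4 → E
  i=12: E-R = 13 → N
  i=13: D-J = 20 → U
  i=14: V-T =  2 → C
  i=15: T-O =  5 → F
  shifts repeat with period 6: NUCFDE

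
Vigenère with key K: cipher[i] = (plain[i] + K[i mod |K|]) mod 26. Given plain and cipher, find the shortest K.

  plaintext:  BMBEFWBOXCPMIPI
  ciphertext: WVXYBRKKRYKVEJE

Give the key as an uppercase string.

  i= 0: W-B = 21 → V
  i= 1: V-M =  9 → J
  i= 2: X-B = 22 → W
  i= 3: Y-E = 20 → U
  i= 4: B-F = 22 → W
  i= 5: R-W = 21 → V
  i= 6: K-B =  9 → J
  i= 7: K-O = 22 → W
  i= 8: R-X = 20 → U
  i= 9: Y-C = 22 → W
  i=10: K-P = 21 → V
  i=11: V-M =  9 → J
  i=12: E-I = 22 → W
  i=13: J-P = 20 → U
  i=14: E-I = 22 → W
  shifts repeat with period 5: VJWUW

VJWUW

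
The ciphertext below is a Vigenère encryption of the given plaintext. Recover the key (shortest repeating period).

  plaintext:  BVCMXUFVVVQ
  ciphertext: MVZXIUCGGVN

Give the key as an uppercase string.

  i= 0: M-B = 11 → L
  i= 1: V-V =  0 → A
  i= 2: Z-C = 23 → X
  i= 3: X-M = 11 → L
  i= 4: I-X = 11 → L
  i= 5: U-U =  0 → A
  i= 6: C-F = 23 → X
  i= 7: G-V = 11 → L
  i= 8: G-V = 11 → L
  i= 9: V-V =  0 → A
  i=10: N-Q = 23 → X
  shifts repeat with period 4: LAXL

LAXL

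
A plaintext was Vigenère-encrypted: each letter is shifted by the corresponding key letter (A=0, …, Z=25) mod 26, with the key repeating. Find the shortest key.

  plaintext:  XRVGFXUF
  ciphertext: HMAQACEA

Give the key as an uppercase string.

  i= 0: H-X = 10 → K
  i= 1: M-R = 21 → V
  i= 2: A-V =  5 → F
  i= 3: Q-G = 10 → K
  i= 4: A-F = 21 → V
  i= 5: C-X =  5 → F
  i= 6: E-U = 10 → K
  i= 7: A-F = 21 → V
  shifts repeat with period 3: KVF

KVF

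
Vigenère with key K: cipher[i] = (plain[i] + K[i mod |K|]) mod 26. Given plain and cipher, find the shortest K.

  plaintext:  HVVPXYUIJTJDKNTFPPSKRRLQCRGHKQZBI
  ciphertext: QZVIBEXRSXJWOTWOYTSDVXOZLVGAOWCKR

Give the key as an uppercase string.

JEATEGDJ

  i= 0: Q-H =  9 → J
  i= 1: Z-V =  4 → E
  i= 2: V-V =  0 → A
  i= 3: I-P = 19 → T
  i= 4: B-X =  4 → E
  i= 5: E-Y =  6 → G
  i= 6: X-U =  3 → D
  i= 7: R-I =  9 → J
  i= 8: S-J =  9 → J
  i= 9: X-T =  4 → E
  i=10: J-J =  0 → A
  i=11: W-D = 19 → T
  i=12: O-K =  4 → E
  i=13: T-N =  6 → G
  i=14: W-T =  3 → D
  i=15: O-F =  9 → J
  i=16: Y-P =  9 → J
  i=17: T-P =  4 → E
  i=18: S-S =  0 → A
  i=19: D-K = 19 → T
  i=20: V-R =  4 → E
  i=21: X-R =  6 → G
  i=22: O-L =  3 → D
  i=23: Z-Q =  9 → J
  i=24: L-C =  9 → J
  i=25: V-R =  4 → E
  i=26: G-G =  0 → A
  i=27: A-H = 19 → T
  i=28: O-K =  4 → E
  i=29: W-Q =  6 → G
  i=30: C-Z =  3 → D
  i=31: K-B =  9 → J
  i=32: R-I =  9 → J
  shifts repeat with period 8: JEATEGDJ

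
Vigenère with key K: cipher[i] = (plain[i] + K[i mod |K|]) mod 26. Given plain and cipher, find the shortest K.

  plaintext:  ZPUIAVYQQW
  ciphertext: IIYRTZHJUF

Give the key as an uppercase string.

JTE

  i= 0: I-Z =  9 → J
  i= 1: I-P = 19 → T
  i= 2: Y-U =  4 → E
  i= 3: R-I =  9 → J
  i= 4: T-A = 19 → T
  i= 5: Z-V =  4 → E
  i= 6: H-Y =  9 → J
  i= 7: J-Q = 19 → T
  i= 8: U-Q =  4 → E
  i= 9: F-W =  9 → J
  shifts repeat with period 3: JTE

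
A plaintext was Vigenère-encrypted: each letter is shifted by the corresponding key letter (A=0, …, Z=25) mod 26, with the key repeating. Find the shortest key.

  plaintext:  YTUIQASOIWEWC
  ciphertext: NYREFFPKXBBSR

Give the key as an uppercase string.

PFXW

  i= 0: N-Y = 15 → P
  i= 1: Y-T =  5 → F
  i= 2: R-U = 23 → X
  i= 3: E-I = 22 → W
  i= 4: F-Q = 15 → P
  i= 5: F-A =  5 → F
  i= 6: P-S = 23 → X
  i= 7: K-O = 22 → W
  i= 8: X-I = 15 → P
  i= 9: B-W =  5 → F
  i=10: B-E = 23 → X
  i=11: S-W = 22 → W
  i=12: R-C = 15 → P
  shifts repeat with period 4: PFXW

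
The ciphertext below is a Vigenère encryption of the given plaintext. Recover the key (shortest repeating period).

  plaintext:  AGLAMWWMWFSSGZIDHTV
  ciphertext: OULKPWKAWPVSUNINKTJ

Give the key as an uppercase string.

  i= 0: O-A = 14 → O
  i= 1: U-G = 14 → O
  i= 2: L-L =  0 → A
  i= 3: K-A = 10 → K
  i= 4: P-M =  3 → D
  i= 5: W-W =  0 → A
  i= 6: K-W = 14 → O
  i= 7: A-M = 14 → O
  i= 8: W-W =  0 → A
  i= 9: P-F = 10 → K
  i=10: V-S =  3 → D
  i=11: S-S =  0 → A
  i=12: U-G = 14 → O
  i=13: N-Z = 14 → O
  i=14: I-I =  0 → A
  i=15: N-D = 10 → K
  i=16: K-H =  3 → D
  i=17: T-T =  0 → A
  i=18: J-V = 14 → O
  shifts repeat with period 6: OOAKDA

OOAKDA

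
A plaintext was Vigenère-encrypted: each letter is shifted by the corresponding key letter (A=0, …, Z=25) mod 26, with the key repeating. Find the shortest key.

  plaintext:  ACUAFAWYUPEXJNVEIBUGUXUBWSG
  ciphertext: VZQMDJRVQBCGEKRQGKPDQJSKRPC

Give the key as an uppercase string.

VXWMYJ

  i= 0: V-A = 21 → V
  i= 1: Z-C = 23 → X
  i= 2: Q-U = 22 → W
  i= 3: M-A = 12 → M
  i= 4: D-F = 24 → Y
  i= 5: J-A =  9 → J
  i= 6: R-W = 21 → V
  i= 7: V-Y = 23 → X
  i= 8: Q-U = 22 → W
  i= 9: B-P = 12 → M
  i=10: C-E = 24 → Y
  i=11: G-X =  9 → J
  i=12: E-J = 21 → V
  i=13: K-N = 23 → X
  i=14: R-V = 22 → W
  i=15: Q-E = 12 → M
  i=16: G-I = 24 → Y
  i=17: K-B =  9 → J
  i=18: P-U = 21 → V
  i=19: D-G = 23 → X
  i=20: Q-U = 22 → W
  i=21: J-X = 12 → M
  i=22: S-U = 24 → Y
  i=23: K-B =  9 → J
  i=24: R-W = 21 → V
  i=25: P-S = 23 → X
  i=26: C-G = 22 → W
  shifts repeat with period 6: VXWMYJ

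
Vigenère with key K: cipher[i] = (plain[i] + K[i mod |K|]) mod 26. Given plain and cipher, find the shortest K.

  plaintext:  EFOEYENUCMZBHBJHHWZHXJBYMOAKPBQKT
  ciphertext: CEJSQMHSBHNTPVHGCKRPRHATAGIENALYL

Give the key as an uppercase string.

  i= 0: C-E = 24 → Y
  i= 1: E-F = 25 → Z
  i= 2: J-O = 21 → V
  i= 3: S-E = 14 → O
  i= 4: Q-Y = 18 → S
  i= 5: M-E =  8 → I
  i= 6: H-N = 20 → U
  i= 7: S-U = 24 → Y
  i= 8: B-C = 25 → Z
  i= 9: H-M = 21 → V
  i=10: N-Z = 14 → O
  i=11: T-B = 18 → S
  i=12: P-H =  8 → I
  i=13: V-B = 20 → U
  i=14: H-J = 24 → Y
  i=15: G-H = 25 → Z
  i=16: C-H = 21 → V
  i=17: K-W = 14 → O
  i=18: R-Z = 18 → S
  i=19: P-H =  8 → I
  i=20: R-X = 20 → U
  i=21: H-J = 24 → Y
  i=22: A-B = 25 → Z
  i=23: T-Y = 21 → V
  i=24: A-M = 14 → O
  i=25: G-O = 18 → S
  i=26: I-A =  8 → I
  i=27: E-K = 20 → U
  i=28: N-P = 24 → Y
  i=29: A-B = 25 → Z
  i=30: L-Q = 21 → V
  i=31: Y-K = 14 → O
  i=32: L-T = 18 → S
  shifts repeat with period 7: YZVOSIU

YZVOSIU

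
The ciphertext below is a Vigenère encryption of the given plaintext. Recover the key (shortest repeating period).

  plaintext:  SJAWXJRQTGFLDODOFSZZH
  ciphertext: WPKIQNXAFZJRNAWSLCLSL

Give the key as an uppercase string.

  i= 0: W-S =  4 → E
  i= 1: P-J =  6 → G
  i= 2: K-A = 10 → K
  i= 3: I-W = 12 → M
  i= 4: Q-X = 19 → T
  i= 5: N-J =  4 → E
  i= 6: X-R =  6 → G
  i= 7: A-Q = 10 → K
  i= 8: F-T = 12 → M
  i= 9: Z-G = 19 → T
  i=10: J-F =  4 → E
  i=11: R-L =  6 → G
  i=12: N-D = 10 → K
  i=13: A-O = 12 → M
  i=14: W-D = 19 → T
  i=15: S-O =  4 → E
  i=16: L-F =  6 → G
  i=17: C-S = 10 → K
  i=18: L-Z = 12 → M
  i=19: S-Z = 19 → T
  i=20: L-H =  4 → E
  shifts repeat with period 5: EGKMT

EGKMT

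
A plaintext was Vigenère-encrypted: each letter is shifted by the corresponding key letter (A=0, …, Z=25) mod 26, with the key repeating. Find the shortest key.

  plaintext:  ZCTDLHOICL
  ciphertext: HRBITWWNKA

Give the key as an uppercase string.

IPIF

  i= 0: H-Z =  8 → I
  i= 1: R-C = 15 → P
  i= 2: B-T =  8 → I
  i= 3: I-D =  5 → F
  i= 4: T-L =  8 → I
  i= 5: W-H = 15 → P
  i= 6: W-O =  8 → I
  i= 7: N-I =  5 → F
  i= 8: K-C =  8 → I
  i= 9: A-L = 15 → P
  shifts repeat with period 4: IPIF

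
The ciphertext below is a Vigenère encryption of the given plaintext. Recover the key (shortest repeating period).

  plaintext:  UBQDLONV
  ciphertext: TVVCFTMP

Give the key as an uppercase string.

  i= 0: T-U = 25 → Z
  i= 1: V-B = 20 → U
  i= 2: V-Q =  5 → F
  i= 3: C-D = 25 → Z
  i= 4: F-L = 20 → U
  i= 5: T-O =  5 → F
  i= 6: M-N = 25 → Z
  i= 7: P-V = 20 → U
  shifts repeat with period 3: ZUF

ZUF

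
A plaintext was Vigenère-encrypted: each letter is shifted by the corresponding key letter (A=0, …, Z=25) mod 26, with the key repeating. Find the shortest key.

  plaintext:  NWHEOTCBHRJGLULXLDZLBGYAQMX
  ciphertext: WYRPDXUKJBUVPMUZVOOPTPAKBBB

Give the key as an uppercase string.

JCKLPES

  i= 0: W-N =  9 → J
  i= 1: Y-W =  2 → C
  i= 2: R-H = 10 → K
  i= 3: P-E = 11 → L
  i= 4: D-O = 15 → P
  i= 5: X-T =  4 → E
  i= 6: U-C = 18 → S
  i= 7: K-B =  9 → J
  i= 8: J-H =  2 → C
  i= 9: B-R = 10 → K
  i=10: U-J = 11 → L
  i=11: V-G = 15 → P
  i=12: P-L =  4 → E
  i=13: M-U = 18 → S
  i=14: U-L =  9 → J
  i=15: Z-X =  2 → C
  i=16: V-L = 10 → K
  i=17: O-D = 11 → L
  i=18: O-Z = 15 → P
  i=19: P-L =  4 → E
  i=20: T-B = 18 → S
  i=21: P-G =  9 → J
  i=22: A-Y =  2 → C
  i=23: K-A = 10 → K
  i=24: B-Q = 11 → L
  i=25: B-M = 15 → P
  i=26: B-X =  4 → E
  shifts repeat with period 7: JCKLPES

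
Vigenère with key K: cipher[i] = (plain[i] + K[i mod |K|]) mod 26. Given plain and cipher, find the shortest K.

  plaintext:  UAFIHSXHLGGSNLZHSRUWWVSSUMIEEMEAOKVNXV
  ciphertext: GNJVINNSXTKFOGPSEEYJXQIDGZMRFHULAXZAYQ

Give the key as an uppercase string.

MNENBVQL

  i= 0: G-U = 12 → M
  i= 1: N-A = 13 → N
  i= 2: J-F =  4 → E
  i= 3: V-I = 13 → N
  i= 4: I-H =  1 → B
  i= 5: N-S = 21 → V
  i= 6: N-X = 16 → Q
  i= 7: S-H = 11 → L
  i= 8: X-L = 12 → M
  i= 9: T-G = 13 → N
  i=10: K-G =  4 → E
  i=11: F-S = 13 → N
  i=12: O-N =  1 → B
  i=13: G-L = 21 → V
  i=14: P-Z = 16 → Q
  i=15: S-H = 11 → L
  i=16: E-S = 12 → M
  i=17: E-R = 13 → N
  i=18: Y-U =  4 → E
  i=19: J-W = 13 → N
  i=20: X-W =  1 → B
  i=21: Q-V = 21 → V
  i=22: I-S = 16 → Q
  i=23: D-S = 11 → L
  i=24: G-U = 12 → M
  i=25: Z-M = 13 → N
  i=26: M-I =  4 → E
  i=27: R-E = 13 → N
  i=28: F-E =  1 → B
  i=29: H-M = 21 → V
  i=30: U-E = 16 → Q
  i=31: L-A = 11 → L
  i=32: A-O = 12 → M
  i=33: X-K = 13 → N
  i=34: Z-V =  4 → E
  i=35: A-N = 13 → N
  i=36: Y-X =  1 → B
  i=37: Q-V = 21 → V
  shifts repeat with period 8: MNENBVQL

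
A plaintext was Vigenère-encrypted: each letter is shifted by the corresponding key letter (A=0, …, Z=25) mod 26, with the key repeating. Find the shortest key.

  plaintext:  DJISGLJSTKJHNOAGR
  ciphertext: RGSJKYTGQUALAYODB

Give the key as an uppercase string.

  i= 0: R-D = 14 → O
  i= 1: G-J = 23 → X
  i= 2: S-I = 10 → K
  i= 3: J-S = 17 → R
  i= 4: K-G =  4 → E
  i= 5: Y-L = 13 → N
  i= 6: T-J = 10 → K
  i= 7: G-S = 14 → O
  i= 8: Q-T = 23 → X
  i= 9: U-K = 10 → K
  i=10: A-J = 17 → R
  i=11: L-H =  4 → E
  i=12: A-N = 13 → N
  i=13: Y-O = 10 → K
  i=14: O-A = 14 → O
  i=15: D-G = 23 → X
  i=16: B-R = 10 → K
  shifts repeat with period 7: OXKRENK

OXKRENK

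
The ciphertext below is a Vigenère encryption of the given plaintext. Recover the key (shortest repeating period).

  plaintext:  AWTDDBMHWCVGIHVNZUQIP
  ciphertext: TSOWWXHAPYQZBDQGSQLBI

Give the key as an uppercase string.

  i= 0: T-A = 19 → T
  i= 1: S-W = 22 → W
  i= 2: O-T = 21 → V
  i= 3: W-D = 19 → T
  i= 4: W-D = 19 → T
  i= 5: X-B = 22 → W
  i= 6: H-M = 21 → V
  i= 7: A-H = 19 → T
  i= 8: P-W = 19 → T
  i= 9: Y-C = 22 → W
  i=10: Q-V = 21 → V
  i=11: Z-G = 19 → T
  i=12: B-I = 19 → T
  i=13: D-H = 22 → W
  i=14: Q-V = 21 → V
  i=15: G-N = 19 → T
  i=16: S-Z = 19 → T
  i=17: Q-U = 22 → W
  i=18: L-Q = 21 → V
  i=19: B-I = 19 → T
  i=20: I-P = 19 → T
  shifts repeat with period 4: TWVT

TWVT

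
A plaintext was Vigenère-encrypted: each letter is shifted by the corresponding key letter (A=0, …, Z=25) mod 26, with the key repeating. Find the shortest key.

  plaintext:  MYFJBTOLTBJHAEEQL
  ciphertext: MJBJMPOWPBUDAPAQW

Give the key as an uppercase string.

ALW

  i= 0: M-M =  0 → A
  i= 1: J-Y = 11 → L
  i= 2: B-F = 22 → W
  i= 3: J-J =  0 → A
  i= 4: M-B = 11 → L
  i= 5: P-T = 22 → W
  i= 6: O-O =  0 → A
  i= 7: W-L = 11 → L
  i= 8: P-T = 22 → W
  i= 9: B-B =  0 → A
  i=10: U-J = 11 → L
  i=11: D-H = 22 → W
  i=12: A-A =  0 → A
  i=13: P-E = 11 → L
  i=14: A-E = 22 → W
  i=15: Q-Q =  0 → A
  i=16: W-L = 11 → L
  shifts repeat with period 3: ALW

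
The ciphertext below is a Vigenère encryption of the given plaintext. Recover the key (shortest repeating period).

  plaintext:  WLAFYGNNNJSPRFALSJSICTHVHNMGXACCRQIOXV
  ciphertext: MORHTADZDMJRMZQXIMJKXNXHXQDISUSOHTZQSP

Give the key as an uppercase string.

  i= 0: M-W = 16 → Q
  i= 1: O-L =  3 → D
  i= 2: R-A = 17 → R
  i= 3: H-F =  2 → C
  i= 4: T-Y = 21 → V
  i= 5: A-G = 20 → U
  i= 6: D-N = 16 → Q
  i= 7: Z-N = 12 → M
  i= 8: D-N = 16 → Q
  i= 9: M-J =  3 → D
  i=10: J-S = 17 → R
  i=11: R-P =  2 → C
  i=12: M-R = 21 → V
  i=13: Z-F = 20 → U
  i=14: Q-A = 16 → Q
  i=15: X-L = 12 → M
  i=16: I-S = 16 → Q
  i=17: M-J =  3 → D
  i=18: J-S = 17 → R
  i=19: K-I =  2 → C
  i=20: X-C = 21 → V
  i=21: N-T = 20 → U
  i=22: X-H = 16 → Q
  i=23: H-V = 12 → M
  i=24: X-H = 16 → Q
  i=25: Q-N =  3 → D
  i=26: D-M = 17 → R
  i=27: I-G =  2 → C
  i=28: S-X = 21 → V
  i=29: U-A = 20 → U
  i=30: S-C = 16 → Q
  i=31: O-C = 12 → M
  i=32: H-R = 16 → Q
  i=33: T-Q =  3 → D
  i=34: Z-I = 17 → R
  i=35: Q-O =  2 → C
  i=36: S-X = 21 → V
  i=37: P-V = 20 → U
  shifts repeat with period 8: QDRCVUQM

QDRCVUQM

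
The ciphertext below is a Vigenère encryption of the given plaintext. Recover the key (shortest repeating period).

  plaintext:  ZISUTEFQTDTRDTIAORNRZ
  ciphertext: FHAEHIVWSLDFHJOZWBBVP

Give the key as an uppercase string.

GZIKOEQ

  i= 0: F-Z =  6 → G
  i= 1: H-I = 25 → Z
  i= 2: A-S =  8 → I
  i= 3: E-U = 10 → K
  i= 4: H-T = 14 → O
  i= 5: I-E =  4 → E
  i= 6: V-F = 16 → Q
  i= 7: W-Q =  6 → G
  i= 8: S-T = 25 → Z
  i= 9: L-D =  8 → I
  i=10: D-T = 10 → K
  i=11: F-R = 14 → O
  i=12: H-D =  4 → E
  i=13: J-T = 16 → Q
  i=14: O-I =  6 → G
  i=15: Z-A = 25 → Z
  i=16: W-O =  8 → I
  i=17: B-R = 10 → K
  i=18: B-N = 14 → O
  i=19: V-R =  4 → E
  i=20: P-Z = 16 → Q
  shifts repeat with period 7: GZIKOEQ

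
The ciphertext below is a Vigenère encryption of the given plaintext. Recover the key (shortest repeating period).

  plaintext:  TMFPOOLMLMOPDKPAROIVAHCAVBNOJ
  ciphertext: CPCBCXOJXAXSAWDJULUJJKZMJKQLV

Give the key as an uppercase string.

  i= 0: C-T =  9 → J
  i= 1: P-M =  3 → D
  i= 2: C-F = 23 → X
  i= 3: B-P = 12 → M
  i= 4: C-O = 14 → O
  i= 5: X-O =  9 → J
  i= 6: O-L =  3 → D
  i= 7: J-M = 23 → X
  i= 8: X-L = 12 → M
  i= 9: A-M = 14 → O
  i=10: X-O =  9 → J
  i=11: S-P =  3 → D
  i=12: A-D = 23 → X
  i=13: W-K = 12 → M
  i=14: D-P = 14 → O
  i=15: J-A =  9 → J
  i=16: U-R =  3 → D
  i=17: L-O = 23 → X
  i=18: U-I = 12 → M
  i=19: J-V = 14 → O
  i=20: J-A =  9 → J
  i=21: K-H =  3 → D
  i=22: Z-C = 23 → X
  i=23: M-A = 12 → M
  i=24: J-V = 14 → O
  i=25: K-B =  9 → J
  i=26: Q-N =  3 → D
  i=27: L-O = 23 → X
  i=28: V-J = 12 → M
  shifts repeat with period 5: JDXMO

JDXMO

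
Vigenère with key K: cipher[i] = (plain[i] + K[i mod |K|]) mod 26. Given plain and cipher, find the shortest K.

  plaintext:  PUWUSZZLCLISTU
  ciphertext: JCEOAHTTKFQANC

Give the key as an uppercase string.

  i= 0: J-P = 20 → U
  i= 1: C-U =  8 → I
  i= 2: E-W =  8 → I
  i= 3: O-U = 20 → U
  i= 4: A-S =  8 → I
  i= 5: H-Z =  8 → I
  i= 6: T-Z = 20 → U
  i= 7: T-L =  8 → I
  i= 8: K-C =  8 → I
  i= 9: F-L = 20 → U
  i=10: Q-I =  8 → I
  i=11: A-S =  8 → I
  i=12: N-T = 20 → U
  i=13: C-U =  8 → I
  shifts repeat with period 3: UII

UII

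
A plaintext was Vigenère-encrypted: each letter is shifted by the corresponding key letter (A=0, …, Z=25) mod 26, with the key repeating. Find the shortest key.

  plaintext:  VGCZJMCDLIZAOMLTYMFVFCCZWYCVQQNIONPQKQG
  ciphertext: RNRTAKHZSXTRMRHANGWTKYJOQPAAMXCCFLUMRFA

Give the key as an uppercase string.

WHPURYF

  i= 0: R-V = 22 → W
  i= 1: N-G =  7 → H
  i= 2: R-C = 15 → P
  i= 3: T-Z = 20 → U
  i= 4: A-J = 17 → R
  i= 5: K-M = 24 → Y
  i= 6: H-C =  5 → F
  i= 7: Z-D = 22 → W
  i= 8: S-L =  7 → H
  i= 9: X-I = 15 → P
  i=10: T-Z = 20 → U
  i=11: R-A = 17 → R
  i=12: M-O = 24 → Y
  i=13: R-M =  5 → F
  i=14: H-L = 22 → W
  i=15: A-T =  7 → H
  i=16: N-Y = 15 → P
  i=17: G-M = 20 → U
  i=18: W-F = 17 → R
  i=19: T-V = 24 → Y
  i=20: K-F =  5 → F
  i=21: Y-C = 22 → W
  i=22: J-C =  7 → H
  i=23: O-Z = 15 → P
  i=24: Q-W = 20 → U
  i=25: P-Y = 17 → R
  i=26: A-C = 24 → Y
  i=27: A-V =  5 → F
  i=28: M-Q = 22 → W
  i=29: X-Q =  7 → H
  i=30: C-N = 15 → P
  i=31: C-I = 20 → U
  i=32: F-O = 17 → R
  i=33: L-N = 24 → Y
  i=34: U-P =  5 → F
  i=35: M-Q = 22 → W
  i=36: R-K =  7 → H
  i=37: F-Q = 15 → P
  i=38: A-G = 20 → U
  shifts repeat with period 7: WHPURYF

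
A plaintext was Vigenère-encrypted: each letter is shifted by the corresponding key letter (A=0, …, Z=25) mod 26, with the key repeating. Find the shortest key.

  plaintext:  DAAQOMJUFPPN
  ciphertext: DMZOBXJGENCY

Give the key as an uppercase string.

  i= 0: D-D =  0 → A
  i= 1: M-A = 12 → M
  i= 2: Z-A = 25 → Z
  i= 3: O-Q = 24 → Y
  i= 4: B-O = 13 → N
  i= 5: X-M = 11 → L
  i= 6: J-J =  0 → A
  i= 7: G-U = 12 → M
  i= 8: E-F = 25 → Z
  i= 9: N-P = 24 → Y
  i=10: C-P = 13 → N
  i=11: Y-N = 11 → L
  shifts repeat with period 6: AMZYNL

AMZYNL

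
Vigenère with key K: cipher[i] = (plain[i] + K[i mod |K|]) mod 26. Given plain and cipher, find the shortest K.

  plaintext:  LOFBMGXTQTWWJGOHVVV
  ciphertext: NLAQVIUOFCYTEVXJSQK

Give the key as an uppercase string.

  i= 0: N-L =  2 → C
  i= 1: L-O = 23 → X
  i= 2: A-F = 21 → V
  i= 3: Q-B = 15 → P
  i= 4: V-M =  9 → J
  i= 5: I-G =  2 → C
  i= 6: U-X = 23 → X
  i= 7: O-T = 21 → V
  i= 8: F-Q = 15 → P
  i= 9: C-T =  9 → J
  i=10: Y-W =  2 → C
  i=11: T-W = 23 → X
  i=12: E-J = 21 → V
  i=13: V-G = 15 → P
  i=14: X-O =  9 → J
  i=15: J-H =  2 → C
  i=16: S-V = 23 → X
  i=17: Q-V = 21 → V
  i=18: K-V = 15 → P
  shifts repeat with period 5: CXVPJ

CXVPJ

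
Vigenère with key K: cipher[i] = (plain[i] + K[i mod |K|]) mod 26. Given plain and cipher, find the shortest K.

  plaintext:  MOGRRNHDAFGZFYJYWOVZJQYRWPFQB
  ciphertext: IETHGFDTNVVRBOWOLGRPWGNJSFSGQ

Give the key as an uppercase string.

WQNQPS

  i= 0: I-M = 22 → W
  i= 1: E-O = 16 → Q
  i= 2: T-G = 13 → N
  i= 3: H-R = 16 → Q
  i= 4: G-R = 15 → P
  i= 5: F-N = 18 → S
  i= 6: D-H = 22 → W
  i= 7: T-D = 16 → Q
  i= 8: N-A = 13 → N
  i= 9: V-F = 16 → Q
  i=10: V-G = 15 → P
  i=11: R-Z = 18 → S
  i=12: B-F = 22 → W
  i=13: O-Y = 16 → Q
  i=14: W-J = 13 → N
  i=15: O-Y = 16 → Q
  i=16: L-W = 15 → P
  i=17: G-O = 18 → S
  i=18: R-V = 22 → W
  i=19: P-Z = 16 → Q
  i=20: W-J = 13 → N
  i=21: G-Q = 16 → Q
  i=22: N-Y = 15 → P
  i=23: J-R = 18 → S
  i=24: S-W = 22 → W
  i=25: F-P = 16 → Q
  i=26: S-F = 13 → N
  i=27: G-Q = 16 → Q
  i=28: Q-B = 15 → P
  shifts repeat with period 6: WQNQPS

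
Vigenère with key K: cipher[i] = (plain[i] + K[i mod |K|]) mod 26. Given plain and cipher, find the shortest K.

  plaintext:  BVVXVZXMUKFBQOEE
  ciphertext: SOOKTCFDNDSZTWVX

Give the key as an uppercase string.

  i= 0: S-B = 17 → R
  i= 1: O-V = 19 → T
  i= 2: O-V = 19 → T
  i= 3: K-X = 13 → N
  i= 4: T-V = 24 → Y
  i= 5: C-Z =  3 → D
  i= 6: F-X =  8 → I
  i= 7: D-M = 17 → R
  i= 8: N-U = 19 → T
  i= 9: D-K = 19 → T
  i=10: S-F = 13 → N
  i=11: Z-B = 24 → Y
  i=12: T-Q =  3 → D
  i=13: W-O =  8 → I
  i=14: V-E = 17 → R
  i=15: X-E = 19 → T
  shifts repeat with period 7: RTTNYDI

RTTNYDI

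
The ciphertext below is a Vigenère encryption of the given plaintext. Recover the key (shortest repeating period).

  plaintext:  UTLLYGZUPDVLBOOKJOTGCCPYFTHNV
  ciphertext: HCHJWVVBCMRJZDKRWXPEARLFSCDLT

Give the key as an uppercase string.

  i= 0: H-U = 13 → N
  i= 1: C-T =  9 → J
  i= 2: H-L = 22 → W
  i= 3: J-L = 24 → Y
  i= 4: W-Y = 24 → Y
  i= 5: V-G = 15 → P
  i= 6: V-Z = 22 → W
  i= 7: B-U =  7 → H
  i= 8: C-P = 13 → N
  i= 9: M-D =  9 → J
  i=10: R-V = 22 → W
  i=11: J-L = 24 → Y
  i=12: Z-B = 24 → Y
  i=13: D-O = 15 → P
  i=14: K-O = 22 → W
  i=15: R-K =  7 → H
  i=16: W-J = 13 → N
  i=17: X-O =  9 → J
  i=18: P-T = 22 → W
  i=19: E-G = 24 → Y
  i=20: A-C = 24 → Y
  i=21: R-C = 15 → P
  i=22: L-P = 22 → W
  i=23: F-Y =  7 → H
  i=24: S-F = 13 → N
  i=25: C-T =  9 → J
  i=26: D-H = 22 → W
  i=27: L-N = 24 → Y
  i=28: T-V = 24 → Y
  shifts repeat with period 8: NJWYYPWH

NJWYYPWH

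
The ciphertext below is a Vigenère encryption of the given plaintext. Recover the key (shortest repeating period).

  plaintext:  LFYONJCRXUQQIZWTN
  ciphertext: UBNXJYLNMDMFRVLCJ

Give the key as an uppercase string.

  i= 0: U-L =  9 → J
  i= 1: B-F = 22 → W
  i= 2: N-Y = 15 → P
  i= 3: X-O =  9 → J
  i= 4: J-N = 22 → W
  i= 5: Y-J = 15 → P
  i= 6: L-C =  9 → J
  i= 7: N-R = 22 → W
  i= 8: M-X = 15 → P
  i= 9: D-U =  9 → J
  i=10: M-Q = 22 → W
  i=11: F-Q = 15 → P
  i=12: R-I =  9 → J
  i=13: V-Z = 22 → W
  i=14: L-W = 15 → P
  i=15: C-T =  9 → J
  i=16: J-N = 22 → W
  shifts repeat with period 3: JWP

JWP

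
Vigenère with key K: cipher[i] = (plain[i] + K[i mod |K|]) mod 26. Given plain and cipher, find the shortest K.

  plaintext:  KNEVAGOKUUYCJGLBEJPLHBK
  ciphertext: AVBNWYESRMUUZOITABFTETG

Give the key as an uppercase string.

  i= 0: A-K = 16 → Q
  i= 1: V-N =  8 → I
  i= 2: B-E = 23 → X
  i= 3: N-V = 18 → S
  i= 4: W-A = 22 → W
  i= 5: Y-G = 18 → S
  i= 6: E-O = 16 → Q
  i= 7: S-K =  8 → I
  i= 8: R-U = 23 → X
  i= 9: M-U = 18 → S
  i=10: U-Y = 22 → W
  i=11: U-C = 18 → S
  i=12: Z-J = 16 → Q
  i=13: O-G =  8 → I
  i=14: I-L = 23 → X
  i=15: T-B = 18 → S
  i=16: A-E = 22 → W
  i=17: B-J = 18 → S
  i=18: F-P = 16 → Q
  i=19: T-L =  8 → I
  i=20: E-H = 23 → X
  i=21: T-B = 18 → S
  i=22: G-K = 22 → W
  shifts repeat with period 6: QIXSWS

QIXSWS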